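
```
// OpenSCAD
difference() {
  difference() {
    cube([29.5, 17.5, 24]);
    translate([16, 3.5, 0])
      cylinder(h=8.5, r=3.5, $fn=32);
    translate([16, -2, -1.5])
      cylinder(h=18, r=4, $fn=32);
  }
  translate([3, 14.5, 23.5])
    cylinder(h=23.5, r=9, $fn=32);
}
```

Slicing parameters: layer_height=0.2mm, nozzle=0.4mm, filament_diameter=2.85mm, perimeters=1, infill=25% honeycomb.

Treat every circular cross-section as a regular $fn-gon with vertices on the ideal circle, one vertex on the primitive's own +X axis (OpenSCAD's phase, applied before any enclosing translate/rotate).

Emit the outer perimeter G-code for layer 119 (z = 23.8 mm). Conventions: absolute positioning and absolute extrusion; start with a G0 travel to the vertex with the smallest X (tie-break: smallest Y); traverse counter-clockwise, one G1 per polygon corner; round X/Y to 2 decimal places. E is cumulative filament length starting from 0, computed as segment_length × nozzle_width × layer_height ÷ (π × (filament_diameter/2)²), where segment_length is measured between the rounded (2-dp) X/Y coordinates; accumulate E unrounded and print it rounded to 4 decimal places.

At z = 23.8 mm: the cube is present — its section is the full 29.5×17.5 rectangle; the cylinder at (16, 3.5) is not intersected at this z (z outside [0, 8.5]); the cylinder at (16, -2) does not reach this height (z outside [-1.5, 16.5]); After the difference (first − rest): none of the subtracted shapes is present at this height, so the 29.5×17.5 cube is unchanged — 1 connected region; the r=9 cylinder at (3, 14.5) gives a regular 32-gon of circumradius 9 (constant along its height); Subtracting the remaining from the first: starting from the result so far, the r=9 cylinder at (3, 14.5) partially overlaps it — only the 125.01 mm² overlap (of its 252.84 mm²) is removed, clipping the outline — 1 connected region. The outline is a single polygon with 16 vertices. Extrusion per mm of travel: 0.4 × 0.2 / (π × 1.425²) = 0.012540. Accumulating E over each segment gives final E = 1.1455.

G0 X0.00 Y0.00 Z23.80
G1 X29.50 Y0.00 E0.3699
G1 X29.50 Y17.50 E0.5894
G1 X11.45 Y17.50 E0.8158
G1 X11.83 Y16.26 E0.8320
G1 X12.00 Y14.50 E0.8542
G1 X11.83 Y12.74 E0.8764
G1 X11.31 Y11.06 E0.8984
G1 X10.48 Y9.50 E0.9206
G1 X9.36 Y8.14 E0.9427
G1 X8.00 Y7.02 E0.9648
G1 X6.44 Y6.19 E0.9869
G1 X4.76 Y5.67 E1.0090
G1 X3.00 Y5.50 E1.0312
G1 X1.24 Y5.67 E1.0533
G1 X0.00 Y6.05 E1.0696
G1 X0.00 Y0.00 E1.1455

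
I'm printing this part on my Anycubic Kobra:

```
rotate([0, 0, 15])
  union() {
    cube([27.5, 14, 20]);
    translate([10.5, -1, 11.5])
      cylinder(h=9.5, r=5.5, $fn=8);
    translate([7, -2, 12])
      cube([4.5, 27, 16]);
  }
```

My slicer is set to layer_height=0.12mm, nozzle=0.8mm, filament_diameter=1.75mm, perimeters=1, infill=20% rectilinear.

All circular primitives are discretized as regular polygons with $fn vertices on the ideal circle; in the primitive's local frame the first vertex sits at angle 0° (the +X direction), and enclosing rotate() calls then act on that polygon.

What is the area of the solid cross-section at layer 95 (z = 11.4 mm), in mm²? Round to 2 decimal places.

385.00 mm²

At z = 11.4 mm: the 27.5×14 cube contributes its full rectangle (area 385.00 mm²); the cylinder at (10.5, -1) does not reach this height (z outside [11.5, 21]); the cube at (7, -2) is absent (z outside [12, 28]); Merging all regions: only the 27.5×14 cube is present, so the union is just that shape — area = 385.00 mm²; (rotated 15° about Z; rotation is an isometry so areas/perimeters/island counts are preserved). Overall, the cross-section is a single solid region. Net area = 385.00 mm².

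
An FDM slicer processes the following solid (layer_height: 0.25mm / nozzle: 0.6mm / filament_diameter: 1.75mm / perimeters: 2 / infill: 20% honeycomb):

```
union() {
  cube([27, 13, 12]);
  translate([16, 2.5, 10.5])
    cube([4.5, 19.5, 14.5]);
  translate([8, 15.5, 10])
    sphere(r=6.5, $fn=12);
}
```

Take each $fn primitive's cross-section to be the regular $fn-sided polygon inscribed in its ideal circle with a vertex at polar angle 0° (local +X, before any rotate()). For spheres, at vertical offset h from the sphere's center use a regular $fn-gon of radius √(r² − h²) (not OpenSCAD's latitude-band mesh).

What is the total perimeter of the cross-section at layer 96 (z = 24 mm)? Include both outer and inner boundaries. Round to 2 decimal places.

At z = 24 mm: the cube does not reach this height (z outside [0, 12]); the cube at (16, 2.5) (footprint 4.5×19.5) is included at this height (perimeter 48.00 mm); the sphere at (8, 15.5) does not reach this height (|z−center|=14.000 > r=6.5); Merging all regions: only the 4.5×19.5 cube at (16, 2.5) is present, so the union is just that shape — boundary = 48.00 mm. Overall, the cross-section is a single solid region. Total boundary length (outer) = 48.00 mm.

48.00 mm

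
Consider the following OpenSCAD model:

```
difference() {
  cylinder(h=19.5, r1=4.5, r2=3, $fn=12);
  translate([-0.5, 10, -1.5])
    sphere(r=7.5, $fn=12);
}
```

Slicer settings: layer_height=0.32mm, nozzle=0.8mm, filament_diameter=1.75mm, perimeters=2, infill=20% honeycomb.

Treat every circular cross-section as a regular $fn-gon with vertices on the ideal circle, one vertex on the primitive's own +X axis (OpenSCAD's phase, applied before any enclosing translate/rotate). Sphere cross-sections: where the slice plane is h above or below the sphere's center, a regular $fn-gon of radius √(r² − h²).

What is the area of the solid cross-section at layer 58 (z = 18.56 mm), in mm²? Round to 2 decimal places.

At z = 18.56 mm: the cone contributes a regular 12-gon of circumradius 3.072 (interpolated between r1=4.5 and r2=3 at t=0.952) (area = (12/2)·3.072²·sin(360°/12) = 28.32 mm²); the sphere at (-0.5, 10) does not reach this height (|z−center|=20.060 > r=7.5); After the difference (first − rest): none of the subtracted shapes is present at this height, so the cone is unchanged — area = 28.32 mm². Overall, the cross-section is a single solid region. Net area = 28.32 mm².

28.32 mm²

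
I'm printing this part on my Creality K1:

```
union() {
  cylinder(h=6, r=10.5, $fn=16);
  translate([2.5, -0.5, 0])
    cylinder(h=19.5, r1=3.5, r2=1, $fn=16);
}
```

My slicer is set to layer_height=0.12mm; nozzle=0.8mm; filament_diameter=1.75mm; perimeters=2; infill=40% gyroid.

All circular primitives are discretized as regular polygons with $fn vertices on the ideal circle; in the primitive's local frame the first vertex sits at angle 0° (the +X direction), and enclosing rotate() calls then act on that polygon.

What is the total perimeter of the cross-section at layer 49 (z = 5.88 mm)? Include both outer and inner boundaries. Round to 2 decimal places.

65.55 mm

At z = 5.88 mm: the cylinder: section is a regular 16-gon, circumradius r=10.5 (perimeter = 2·16·10.500·sin(180°/16) = 65.55 mm); the cone at (2.5, -0.5) contributes a regular 16-gon of circumradius 2.746 (interpolated between r1=3.5 and r2=1 at t=0.302) (perimeter = 2·16·2.746·sin(180°/16) = 17.14 mm); Merging all regions: the cone at (2.5, -0.5) lies entirely inside the r=10.5 cylinder, so the union is just the r=10.5 cylinder — boundary = 65.55 mm. Overall, the cross-section is a single solid region. Total boundary length (outer) = 65.55 mm.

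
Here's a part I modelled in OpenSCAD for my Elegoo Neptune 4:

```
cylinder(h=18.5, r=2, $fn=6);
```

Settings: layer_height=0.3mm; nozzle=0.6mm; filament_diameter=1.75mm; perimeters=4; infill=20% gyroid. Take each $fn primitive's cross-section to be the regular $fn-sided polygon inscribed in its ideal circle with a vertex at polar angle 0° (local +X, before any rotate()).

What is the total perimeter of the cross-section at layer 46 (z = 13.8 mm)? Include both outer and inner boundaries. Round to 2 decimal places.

12.00 mm

At z = 13.8 mm: the cylinder: section is a regular 6-gon, circumradius r=2 (perimeter = 2·6·2.000·sin(180°/6) = 12.00 mm). Overall, the cross-section is a single solid region. Total boundary length (outer) = 12.00 mm.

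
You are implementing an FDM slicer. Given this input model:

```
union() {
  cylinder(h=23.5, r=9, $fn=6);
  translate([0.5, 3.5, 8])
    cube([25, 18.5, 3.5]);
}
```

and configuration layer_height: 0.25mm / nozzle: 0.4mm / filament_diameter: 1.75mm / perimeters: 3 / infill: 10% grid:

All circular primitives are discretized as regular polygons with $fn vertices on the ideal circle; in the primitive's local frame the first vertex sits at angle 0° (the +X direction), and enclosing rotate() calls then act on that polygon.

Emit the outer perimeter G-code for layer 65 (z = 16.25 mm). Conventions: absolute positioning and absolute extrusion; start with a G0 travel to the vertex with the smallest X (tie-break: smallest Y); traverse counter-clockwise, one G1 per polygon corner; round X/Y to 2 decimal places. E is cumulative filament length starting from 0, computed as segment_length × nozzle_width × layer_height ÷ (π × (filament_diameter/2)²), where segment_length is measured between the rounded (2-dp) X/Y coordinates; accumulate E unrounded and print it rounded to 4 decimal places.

G0 X-9.00 Y0.00 Z16.25
G1 X-4.50 Y-7.79 E0.3740
G1 X4.50 Y-7.79 E0.7482
G1 X9.00 Y0.00 E1.1222
G1 X4.50 Y7.79 E1.4962
G1 X-4.50 Y7.79 E1.8704
G1 X-9.00 Y0.00 E2.2445

At z = 16.25 mm: the r=9 cylinder gives a regular 6-gon of circumradius 9 (constant along its height); the cube at (0.5, 3.5) is not intersected at this z (z outside [8, 11.5]); Taking the union: only the r=9 cylinder is present, so the union is just that shape — 1 connected region. The outline is a single polygon with 6 vertices. Extrusion per mm of travel: 0.4 × 0.25 / (π × 0.875²) = 0.041575. Accumulating E over each segment gives final E = 2.2445.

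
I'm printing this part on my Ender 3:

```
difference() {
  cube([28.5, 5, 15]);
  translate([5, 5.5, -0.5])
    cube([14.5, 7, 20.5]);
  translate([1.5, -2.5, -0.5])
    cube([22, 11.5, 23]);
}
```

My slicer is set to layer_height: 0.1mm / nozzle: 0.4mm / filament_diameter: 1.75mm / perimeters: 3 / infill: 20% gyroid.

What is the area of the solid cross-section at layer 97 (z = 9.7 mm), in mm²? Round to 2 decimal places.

At z = 9.7 mm: the 28.5×5 cube contributes its full rectangle (area 142.50 mm²); the cube at (5, 5.5) (footprint 14.5×7) is included at this height (area 101.50 mm²); the 22×11.5 cube at (1.5, -2.5) contributes its full rectangle (area 253.00 mm²); After the difference (first − rest): starting from the 28.5×5 cube (142.50 mm²), the 14.5×7 cube at (5, 5.5) misses the remaining region (no effect); the 22×11.5 cube at (1.5, -2.5) partially overlaps it — only the 110.00 mm² overlap (of its 253.00 mm²) is removed, clipping the outline — area = 32.50 mm². Overall, the cross-section has 2 separate islands. Net area = 32.50 mm².

32.50 mm²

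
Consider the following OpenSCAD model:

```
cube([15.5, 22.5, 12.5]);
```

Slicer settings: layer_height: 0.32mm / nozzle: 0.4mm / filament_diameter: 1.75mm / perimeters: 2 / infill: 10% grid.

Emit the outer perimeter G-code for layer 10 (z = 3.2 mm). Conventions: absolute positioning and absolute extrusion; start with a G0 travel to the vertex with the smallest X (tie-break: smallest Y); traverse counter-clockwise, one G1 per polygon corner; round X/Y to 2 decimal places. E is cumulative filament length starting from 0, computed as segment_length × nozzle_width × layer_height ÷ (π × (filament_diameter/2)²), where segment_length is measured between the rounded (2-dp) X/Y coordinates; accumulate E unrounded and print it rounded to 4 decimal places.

G0 X0.00 Y0.00 Z3.20
G1 X15.50 Y0.00 E0.8249
G1 X15.50 Y22.50 E2.0222
G1 X0.00 Y22.50 E2.8471
G1 X0.00 Y0.00 E4.0444

At z = 3.2 mm: the 15.5×22.5 cube contributes its full rectangle. The outline is a single polygon with 4 vertices. Extrusion per mm of travel: 0.4 × 0.32 / (π × 0.875²) = 0.053216. Accumulating E over each segment gives final E = 4.0444.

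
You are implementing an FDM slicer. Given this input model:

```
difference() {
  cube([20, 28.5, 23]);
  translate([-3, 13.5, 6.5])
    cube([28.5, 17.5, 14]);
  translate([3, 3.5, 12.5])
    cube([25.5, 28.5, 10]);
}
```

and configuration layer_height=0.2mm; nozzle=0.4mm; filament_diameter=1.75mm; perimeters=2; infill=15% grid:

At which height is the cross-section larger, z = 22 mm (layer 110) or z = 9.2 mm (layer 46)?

Layer 110 (z = 22): the 20×28.5 cube contributes its full rectangle (area 570.00 mm²); the cube at (-3, 13.5) does not reach this height (z outside [6.5, 20.5]); the 25.5×28.5 cube at (3, 3.5) contributes its full rectangle (area 726.75 mm²); After the difference (first − rest): starting from the 20×28.5 cube (570.00 mm²), the 25.5×28.5 cube at (3, 3.5) partially overlaps it — only the 425.00 mm² overlap (of its 726.75 mm²) is removed, clipping the outline — area = 145.00 mm². So its area = 145.00 mm². Layer 46 (z = 9.2): the cube is present — its section is the full 20×28.5 rectangle (area 570.00 mm²); the cube at (-3, 13.5) is present — its section is the full 28.5×17.5 rectangle (area 498.75 mm²); the cube at (3, 3.5) is not intersected at this z (z outside [12.5, 22.5]); After the difference (first − rest): starting from the 20×28.5 cube (570.00 mm²), the 28.5×17.5 cube at (-3, 13.5) partially overlaps it — only the 300.00 mm² overlap (of its 498.75 mm²) is removed, clipping the outline — area = 270.00 mm². So its area = 270.00 mm². Layer 46 is larger (270.00 vs 145.00 mm²).

layer 46 (z = 9.2 mm)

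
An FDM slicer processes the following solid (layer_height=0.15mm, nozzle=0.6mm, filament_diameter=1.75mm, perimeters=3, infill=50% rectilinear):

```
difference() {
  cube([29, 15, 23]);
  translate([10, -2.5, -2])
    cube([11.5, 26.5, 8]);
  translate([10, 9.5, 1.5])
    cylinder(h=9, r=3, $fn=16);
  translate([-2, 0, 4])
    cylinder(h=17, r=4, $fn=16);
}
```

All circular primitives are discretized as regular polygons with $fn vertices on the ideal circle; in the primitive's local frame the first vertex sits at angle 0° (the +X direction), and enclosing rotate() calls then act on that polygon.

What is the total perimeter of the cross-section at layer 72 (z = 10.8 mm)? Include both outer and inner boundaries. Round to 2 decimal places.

At z = 10.8 mm: the 29×15 cube contributes its full rectangle (perimeter 88.00 mm); the cube at (10, -2.5) does not reach this height (z outside [-2, 6]); the cylinder at (10, 9.5) does not reach this height (z outside [1.5, 10.5]); the cylinder at (-2, 0): section is a regular 16-gon, circumradius r=4 (perimeter = 2·16·4.000·sin(180°/16) = 24.97 mm); After the difference (first − rest): starting from the 29×15 cube, the r=4 cylinder at (-2, 0) partially overlaps it — only the 4.70 mm² overlap (of its 48.98 mm²) is removed, clipping the outline — boundary = 86.74 mm. Overall, the cross-section is a single solid region. Total boundary length (outer) = 86.74 mm.

86.74 mm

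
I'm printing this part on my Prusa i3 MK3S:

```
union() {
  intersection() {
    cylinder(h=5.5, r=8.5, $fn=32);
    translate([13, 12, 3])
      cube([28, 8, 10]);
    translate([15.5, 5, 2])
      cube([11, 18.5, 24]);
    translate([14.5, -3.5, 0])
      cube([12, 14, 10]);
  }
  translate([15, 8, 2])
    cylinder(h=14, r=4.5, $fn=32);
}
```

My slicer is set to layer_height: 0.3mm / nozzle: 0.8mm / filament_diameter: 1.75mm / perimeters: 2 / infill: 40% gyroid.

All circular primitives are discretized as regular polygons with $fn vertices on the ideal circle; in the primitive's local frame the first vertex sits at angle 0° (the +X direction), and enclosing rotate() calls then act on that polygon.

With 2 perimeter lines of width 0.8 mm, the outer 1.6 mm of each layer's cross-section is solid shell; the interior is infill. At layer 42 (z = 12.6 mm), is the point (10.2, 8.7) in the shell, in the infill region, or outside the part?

outside

At z = 12.6 mm: the cylinder is not intersected at this z (z outside [0, 5.5]); the 28×8 cube at (13, 12) contributes its full rectangle; the 11×18.5 cube at (15.5, 5) contributes its full rectangle; the cube at (14.5, -3.5) does not reach this height (z outside [0, 10]); After intersecting: at least one operand is absent at this height, so nothing remains; the r=4.5 cylinder at (15, 8) gives a regular 32-gon of circumradius 4.5 (constant along its height); Taking the union: only the r=4.5 cylinder at (15, 8) is present, so the union is just that shape — 1 connected region. Overall, the cross-section is a single solid region. The nearest boundary edge runs (10.59, 8.88)→(10.50, 8.00); distance from the point to it = 0.37 mm. The point is not inside any of the regions above, so it lies outside the cross-section (0.37 mm from the nearest boundary).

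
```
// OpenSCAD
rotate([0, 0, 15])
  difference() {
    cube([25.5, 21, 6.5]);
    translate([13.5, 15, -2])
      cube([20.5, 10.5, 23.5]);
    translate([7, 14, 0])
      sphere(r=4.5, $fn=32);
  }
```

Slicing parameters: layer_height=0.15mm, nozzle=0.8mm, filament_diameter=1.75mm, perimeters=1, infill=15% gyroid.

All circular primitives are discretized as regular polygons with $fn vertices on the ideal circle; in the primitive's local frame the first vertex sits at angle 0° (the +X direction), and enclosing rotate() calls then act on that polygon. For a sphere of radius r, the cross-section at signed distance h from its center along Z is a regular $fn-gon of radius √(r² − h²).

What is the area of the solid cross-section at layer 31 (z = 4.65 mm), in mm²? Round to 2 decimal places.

463.50 mm²

At z = 4.65 mm: the 25.5×21 cube contributes its full rectangle (area 535.50 mm²); the 20.5×10.5 cube at (13.5, 15) contributes its full rectangle (area 215.25 mm²); the sphere at (7, 14) does not reach this height (|z−center|=4.650 > r=4.5); Subtracting the remaining from the first: starting from the 25.5×21 cube (535.50 mm²), the 20.5×10.5 cube at (13.5, 15) partially overlaps it — only the 72.00 mm² overlap (of its 215.25 mm²) is removed, clipping the outline — area = 463.50 mm²; (whole slice rotated 15° about Z — lengths, areas and connectivity unchanged). Overall, the cross-section is a single solid region. Net area = 463.50 mm².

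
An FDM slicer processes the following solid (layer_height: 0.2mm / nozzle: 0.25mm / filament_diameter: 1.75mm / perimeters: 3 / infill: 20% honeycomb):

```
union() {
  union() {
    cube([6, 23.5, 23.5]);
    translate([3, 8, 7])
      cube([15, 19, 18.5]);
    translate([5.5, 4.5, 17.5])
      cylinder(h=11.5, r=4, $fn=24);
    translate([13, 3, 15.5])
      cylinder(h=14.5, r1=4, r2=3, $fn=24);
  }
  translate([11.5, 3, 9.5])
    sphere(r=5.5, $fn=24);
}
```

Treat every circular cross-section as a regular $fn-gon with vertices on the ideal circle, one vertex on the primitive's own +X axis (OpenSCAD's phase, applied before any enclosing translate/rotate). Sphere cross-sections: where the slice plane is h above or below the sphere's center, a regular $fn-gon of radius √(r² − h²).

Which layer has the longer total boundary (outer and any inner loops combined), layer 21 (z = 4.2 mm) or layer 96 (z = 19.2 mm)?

layer 96 (z = 19.2 mm)

Layer 21 (z = 4.2): the cube (footprint 6×23.5) is included at this height (perimeter 59.00 mm); the cube at (3, 8) is not intersected at this z (z outside [7, 25.5]); the cylinder at (5.5, 4.5) is absent (z outside [17.5, 29]); the cone at (13, 3) is not intersected at this z (z outside [15.5, 30]); Taking the union: only the 6×23.5 cube is present, so the union is just that shape — boundary = 59.00 mm; the r=5.5 sphere at (11.5, 3) contributes a regular 24-gon of circumradius √(5.5²−5.3²) = 1.470 (perimeter = 2·24·1.470·sin(180°/24) = 9.21 mm); Combining (union): the 2 present regions are separate (no shared area or edge), so areas and boundary lengths simply add and each stays a separate island — boundary = 68.21 mm. So its perimeter = 68.21 mm. Layer 96 (z = 19.2): the cube (footprint 6×23.5) is included at this height (perimeter 59.00 mm); the cube at (3, 8) is present — its section is the full 15×19 rectangle (perimeter 68.00 mm); the cylinder at (5.5, 4.5): section is a regular 24-gon, circumradius r=4 (perimeter = 2·24·4.000·sin(180°/24) = 25.06 mm); the cone at (13, 3): at t=0.255 of its height the radius interpolates to r₁+(r₂−r₁)t = 3.745, giving a regular 24-gon of that circumradius (perimeter = 2·24·3.745·sin(180°/24) = 23.46 mm); Taking the union: the regions partially overlap (shared area 75.72 mm²), so the edge portions inside another operand are dropped and the merged outline is re-measured after clipping — boundary = 112.93 mm; the sphere at (11.5, 3) is absent (|z−center|=9.700 > r=5.5); Combining (union): only that combined region is present, so the union is just that shape — boundary = 112.93 mm. So its perimeter = 112.93 mm. Layer 96 is larger (112.93 vs 68.21 mm).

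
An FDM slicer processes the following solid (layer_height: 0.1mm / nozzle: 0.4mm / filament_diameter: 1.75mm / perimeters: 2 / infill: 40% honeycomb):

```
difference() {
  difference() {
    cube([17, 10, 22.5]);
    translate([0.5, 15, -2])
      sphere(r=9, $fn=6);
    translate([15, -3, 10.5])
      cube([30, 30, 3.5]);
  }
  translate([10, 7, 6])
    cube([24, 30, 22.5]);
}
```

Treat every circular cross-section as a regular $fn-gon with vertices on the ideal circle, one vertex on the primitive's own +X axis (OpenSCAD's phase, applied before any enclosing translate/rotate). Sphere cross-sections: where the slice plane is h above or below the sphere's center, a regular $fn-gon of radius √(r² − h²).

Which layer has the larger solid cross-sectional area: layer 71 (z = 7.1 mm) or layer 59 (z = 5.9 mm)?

Layer 71 (z = 7.1): the 17×10 cube contributes its full rectangle (area 170.00 mm²); the sphere at (0.5, 15) is not intersected at this z (|z−center|=9.100 > r=9); the cube at (15, -3) does not reach this height (z outside [10.5, 14]); After the difference (first − rest): none of the subtracted shapes is present at this height, so the 17×10 cube is unchanged — area = 170.00 mm²; the cube at (10, 7) is present — its section is the full 24×30 rectangle (area 720.00 mm²); Subtracting the remaining from the first: starting from that combined region (170.00 mm²), the 24×30 cube at (10, 7) partially overlaps it — only the 21.00 mm² overlap (of its 720.00 mm²) is removed, clipping the outline — area = 149.00 mm². So its area = 149.00 mm². Layer 59 (z = 5.9): the cube (footprint 17×10) is included at this height (area 170.00 mm²); the r=9 sphere at (0.5, 15) slices to a regular 6-gon of circumradius 4.312 (√(r²−h²) with h=7.9 from center) (area = (6/2)·4.312²·sin(360°/6) = 48.30 mm²); the cube at (15, -3) is not intersected at this z (z outside [10.5, 14]); Taking the first minus the rest: starting from the 17×10 cube (170.00 mm²), the r=9 sphere at (0.5, 15) misses the remaining region (no effect) — area = 170.00 mm²; the cube at (10, 7) does not reach this height (z outside [6, 28.5]); Taking the first minus the rest: none of the subtracted shapes is present at this height, so that combined region is unchanged — area = 170.00 mm². So its area = 170.00 mm². Layer 59 is larger (170.00 vs 149.00 mm²).

layer 59 (z = 5.9 mm)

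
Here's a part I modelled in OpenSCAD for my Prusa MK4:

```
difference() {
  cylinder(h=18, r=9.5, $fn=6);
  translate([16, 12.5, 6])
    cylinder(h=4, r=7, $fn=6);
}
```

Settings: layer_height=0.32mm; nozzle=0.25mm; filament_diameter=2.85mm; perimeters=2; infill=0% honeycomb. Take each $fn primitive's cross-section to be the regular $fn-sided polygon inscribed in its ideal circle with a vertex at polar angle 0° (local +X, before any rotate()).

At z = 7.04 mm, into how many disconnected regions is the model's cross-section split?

1

At z = 7.04 mm: the cylinder: section is a regular 6-gon, circumradius r=9.5; the cylinder at (16, 12.5): section is a regular 6-gon, circumradius r=7; Subtracting the remaining from the first: starting from the r=9.5 cylinder, the r=7 cylinder at (16, 12.5) misses the remaining region (no effect) — 1 connected region. The result has 1 disconnected region.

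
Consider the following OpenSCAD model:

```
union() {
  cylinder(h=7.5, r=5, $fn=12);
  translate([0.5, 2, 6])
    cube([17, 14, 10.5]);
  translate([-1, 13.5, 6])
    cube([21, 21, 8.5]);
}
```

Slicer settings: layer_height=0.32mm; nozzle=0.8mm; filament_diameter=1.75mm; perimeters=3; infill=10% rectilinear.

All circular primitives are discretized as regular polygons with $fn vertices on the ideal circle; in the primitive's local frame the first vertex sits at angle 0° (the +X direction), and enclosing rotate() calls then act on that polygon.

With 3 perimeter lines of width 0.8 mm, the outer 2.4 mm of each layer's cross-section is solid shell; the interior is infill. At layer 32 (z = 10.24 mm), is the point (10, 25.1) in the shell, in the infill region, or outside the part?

At z = 10.24 mm: the cylinder is absent (z outside [0, 7.5]); the 17×14 cube at (0.5, 2) contributes its full rectangle; the cube at (-1, 13.5) (footprint 21×21) is included at this height; Combining (union): the regions partially overlap (shared area 42.50 mm²), so overlapping operands fuse into one piece — 1 connected region. Overall, the cross-section is a single solid region. The nearest boundary edge runs (-1.00, 34.50)→(20.00, 34.50); distance from the point to it = 9.40 mm. The point is inside the cross-section and 9.40 mm from the nearest boundary — more than the 2.4 mm shell width (3 × 0.8), so it's in the infill interior.

infill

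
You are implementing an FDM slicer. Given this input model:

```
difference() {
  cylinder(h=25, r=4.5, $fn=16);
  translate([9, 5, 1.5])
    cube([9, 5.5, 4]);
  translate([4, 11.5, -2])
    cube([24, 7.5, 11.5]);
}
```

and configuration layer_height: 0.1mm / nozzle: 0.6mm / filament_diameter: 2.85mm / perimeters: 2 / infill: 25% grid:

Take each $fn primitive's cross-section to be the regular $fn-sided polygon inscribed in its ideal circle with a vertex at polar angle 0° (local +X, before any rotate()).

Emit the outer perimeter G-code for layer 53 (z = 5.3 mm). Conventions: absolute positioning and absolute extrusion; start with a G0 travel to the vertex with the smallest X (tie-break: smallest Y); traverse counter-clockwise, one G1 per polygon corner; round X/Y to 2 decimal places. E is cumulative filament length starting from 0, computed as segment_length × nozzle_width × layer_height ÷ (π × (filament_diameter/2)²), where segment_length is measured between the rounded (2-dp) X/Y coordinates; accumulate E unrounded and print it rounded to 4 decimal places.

G0 X-4.50 Y0.00 Z5.30
G1 X-4.16 Y-1.72 E0.0165
G1 X-3.18 Y-3.18 E0.0330
G1 X-1.72 Y-4.16 E0.0496
G1 X0.00 Y-4.50 E0.0661
G1 X1.72 Y-4.16 E0.0825
G1 X3.18 Y-3.18 E0.0991
G1 X4.16 Y-1.72 E0.1156
G1 X4.50 Y0.00 E0.1321
G1 X4.16 Y1.72 E0.1486
G1 X3.18 Y3.18 E0.1651
G1 X1.72 Y4.16 E0.1817
G1 X0.00 Y4.50 E0.1982
G1 X-1.72 Y4.16 E0.2147
G1 X-3.18 Y3.18 E0.2312
G1 X-4.16 Y1.72 E0.2477
G1 X-4.50 Y0.00 E0.2642

At z = 5.3 mm: the r=4.5 cylinder gives a regular 16-gon of circumradius 4.5 (constant along its height); the cube at (9, 5) is present — its section is the full 9×5.5 rectangle; the cube at (4, 11.5) (footprint 24×7.5) is included at this height; Subtracting the remaining from the first: starting from the r=4.5 cylinder, the 9×5.5 cube at (9, 5) misses the remaining region (no effect); the 24×7.5 cube at (4, 11.5) misses the remaining region (no effect) — 1 connected region. The outline is a single polygon with 16 vertices. Extrusion per mm of travel: 0.6 × 0.1 / (π × 1.425²) = 0.009405. Accumulating E over each segment gives final E = 0.2642.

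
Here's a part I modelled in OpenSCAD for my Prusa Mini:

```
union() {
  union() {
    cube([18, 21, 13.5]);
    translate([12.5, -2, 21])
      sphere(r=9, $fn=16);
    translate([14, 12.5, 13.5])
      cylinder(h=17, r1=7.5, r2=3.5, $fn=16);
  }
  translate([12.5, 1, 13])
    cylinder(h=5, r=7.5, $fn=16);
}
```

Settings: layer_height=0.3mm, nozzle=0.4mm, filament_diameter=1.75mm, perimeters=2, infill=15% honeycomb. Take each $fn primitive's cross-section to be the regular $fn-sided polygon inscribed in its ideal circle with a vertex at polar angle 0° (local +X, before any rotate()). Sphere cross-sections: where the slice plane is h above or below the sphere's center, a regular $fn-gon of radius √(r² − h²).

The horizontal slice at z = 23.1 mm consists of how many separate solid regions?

2

At z = 23.1 mm: the cube is absent (z outside [0, 13.5]); the r=9 sphere at (12.5, -2) slices to a regular 16-gon of circumradius 8.752 (√(r²−h²) with h=2.1 from center); the cone at (14, 12.5) (r1=7.5→r2=3.5) has section circumradius 5.241 here — a regular 16-gon; Combining (union): the 2 present regions are separate (no shared area or edge), so areas and boundary lengths simply add and each stays a separate island — 2 connected regions; the cylinder at (12.5, 1) is not intersected at this z (z outside [13, 18]); Merging all regions: only that combined region is present, so the union is just that shape — 2 connected regions. The result has 2 disconnected regions.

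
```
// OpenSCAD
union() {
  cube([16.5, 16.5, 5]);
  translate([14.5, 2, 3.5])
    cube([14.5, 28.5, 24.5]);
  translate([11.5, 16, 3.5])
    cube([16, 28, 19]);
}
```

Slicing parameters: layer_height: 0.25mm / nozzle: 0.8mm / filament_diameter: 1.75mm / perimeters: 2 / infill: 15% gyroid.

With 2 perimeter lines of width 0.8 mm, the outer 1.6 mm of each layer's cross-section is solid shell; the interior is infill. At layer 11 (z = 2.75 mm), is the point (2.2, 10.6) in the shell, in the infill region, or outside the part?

At z = 2.75 mm: the cube is present — its section is the full 16.5×16.5 rectangle; the cube at (14.5, 2) is absent (z outside [3.5, 28]); the cube at (11.5, 16) does not reach this height (z outside [3.5, 22.5]); Merging all regions: only the 16.5×16.5 cube is present, so the union is just that shape — 1 connected region. Overall, the cross-section is a single solid region. The nearest boundary edge runs (0.00, 16.50)→(0.00, 0.00); distance from the point to it = 2.20 mm. The point is inside the cross-section and 2.20 mm from the nearest boundary — more than the 1.6 mm shell width (2 × 0.8), so it's in the infill interior.

infill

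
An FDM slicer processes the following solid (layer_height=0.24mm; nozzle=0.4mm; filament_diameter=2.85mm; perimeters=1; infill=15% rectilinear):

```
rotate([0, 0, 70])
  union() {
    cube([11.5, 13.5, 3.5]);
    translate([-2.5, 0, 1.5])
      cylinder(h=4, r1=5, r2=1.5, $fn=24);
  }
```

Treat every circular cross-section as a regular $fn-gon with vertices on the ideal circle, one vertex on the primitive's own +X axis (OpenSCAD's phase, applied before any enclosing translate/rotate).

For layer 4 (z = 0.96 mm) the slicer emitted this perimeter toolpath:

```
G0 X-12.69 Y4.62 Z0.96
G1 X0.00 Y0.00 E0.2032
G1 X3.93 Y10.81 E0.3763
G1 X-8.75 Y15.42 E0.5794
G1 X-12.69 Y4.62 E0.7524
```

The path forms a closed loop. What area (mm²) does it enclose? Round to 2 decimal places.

Apply the shoelace formula to the sequence of (X, Y) vertices; enclosed area = 155.22 mm².

155.22 mm²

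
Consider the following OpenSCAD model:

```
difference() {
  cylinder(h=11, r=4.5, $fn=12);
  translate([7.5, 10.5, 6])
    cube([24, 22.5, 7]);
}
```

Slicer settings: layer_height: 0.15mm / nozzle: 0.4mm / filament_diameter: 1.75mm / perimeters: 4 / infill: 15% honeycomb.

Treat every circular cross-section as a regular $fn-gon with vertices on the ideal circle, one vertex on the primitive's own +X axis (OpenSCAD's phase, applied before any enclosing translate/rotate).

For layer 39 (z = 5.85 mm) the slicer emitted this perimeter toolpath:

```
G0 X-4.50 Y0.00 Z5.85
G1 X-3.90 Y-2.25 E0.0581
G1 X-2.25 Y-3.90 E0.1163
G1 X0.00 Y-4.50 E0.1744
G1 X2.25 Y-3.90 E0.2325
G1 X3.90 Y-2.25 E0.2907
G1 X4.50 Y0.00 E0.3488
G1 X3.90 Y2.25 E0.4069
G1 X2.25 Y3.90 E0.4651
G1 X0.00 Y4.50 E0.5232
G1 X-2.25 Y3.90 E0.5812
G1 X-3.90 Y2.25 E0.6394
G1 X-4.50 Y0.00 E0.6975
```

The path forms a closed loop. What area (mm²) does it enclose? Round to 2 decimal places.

Apply the shoelace formula to the sequence of (X, Y) vertices; enclosed area = 60.79 mm².

60.79 mm²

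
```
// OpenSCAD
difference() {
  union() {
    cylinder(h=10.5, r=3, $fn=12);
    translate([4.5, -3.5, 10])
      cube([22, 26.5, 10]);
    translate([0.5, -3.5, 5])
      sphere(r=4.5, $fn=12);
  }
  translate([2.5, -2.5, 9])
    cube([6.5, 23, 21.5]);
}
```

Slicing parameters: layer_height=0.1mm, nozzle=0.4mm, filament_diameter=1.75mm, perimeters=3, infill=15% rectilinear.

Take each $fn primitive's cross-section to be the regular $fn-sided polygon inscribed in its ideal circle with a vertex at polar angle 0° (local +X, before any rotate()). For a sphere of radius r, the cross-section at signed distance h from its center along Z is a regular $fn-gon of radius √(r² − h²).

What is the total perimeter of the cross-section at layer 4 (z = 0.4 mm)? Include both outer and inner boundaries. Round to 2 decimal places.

At z = 0.4 mm: the r=3 cylinder contributes a regular 12-gon of circumradius 3 (perimeter = 2·12·3.000·sin(180°/12) = 18.63 mm); the cube at (4.5, -3.5) is absent (z outside [10, 20]); the sphere at (0.5, -3.5) does not reach this height (|z−center|=4.600 > r=4.5); Combining (union): only the r=3 cylinder is present, so the union is just that shape — boundary = 18.63 mm; the cube at (2.5, -2.5) is not intersected at this z (z outside [9, 30.5]); Taking the first minus the rest: none of the subtracted shapes is present at this height, so the result so far is unchanged — boundary = 18.63 mm. Overall, the cross-section is a single solid region. Total boundary length (outer) = 18.63 mm.

18.63 mm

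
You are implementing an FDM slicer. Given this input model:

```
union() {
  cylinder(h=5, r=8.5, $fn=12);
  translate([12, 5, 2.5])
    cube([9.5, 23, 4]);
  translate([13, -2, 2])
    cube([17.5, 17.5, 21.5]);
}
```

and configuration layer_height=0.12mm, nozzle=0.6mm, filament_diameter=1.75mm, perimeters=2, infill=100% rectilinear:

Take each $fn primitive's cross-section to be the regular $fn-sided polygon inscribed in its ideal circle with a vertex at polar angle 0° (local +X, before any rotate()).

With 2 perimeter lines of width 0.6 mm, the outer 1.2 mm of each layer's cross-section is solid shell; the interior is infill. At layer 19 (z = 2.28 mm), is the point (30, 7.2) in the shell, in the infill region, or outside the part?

At z = 2.28 mm: the cylinder: section is a regular 12-gon, circumradius r=8.5; the cube at (12, 5) is absent (z outside [2.5, 6.5]); the 17.5×17.5 cube at (13, -2) contributes its full rectangle; Combining (union): the 2 present regions are separate (no shared area or edge), so areas and boundary lengths simply add and each stays a separate island — 2 connected regions. Overall, the cross-section has 2 separate islands. The nearest boundary edge runs (30.50, 15.50)→(30.50, -2.00); distance from the point to it = 0.50 mm. (Shell/infill is judged within the island containing the point — the largest one.) The point is inside the cross-section, 0.50 mm from the nearest boundary — within the 1.2 mm shell band (2 × 0.6).

shell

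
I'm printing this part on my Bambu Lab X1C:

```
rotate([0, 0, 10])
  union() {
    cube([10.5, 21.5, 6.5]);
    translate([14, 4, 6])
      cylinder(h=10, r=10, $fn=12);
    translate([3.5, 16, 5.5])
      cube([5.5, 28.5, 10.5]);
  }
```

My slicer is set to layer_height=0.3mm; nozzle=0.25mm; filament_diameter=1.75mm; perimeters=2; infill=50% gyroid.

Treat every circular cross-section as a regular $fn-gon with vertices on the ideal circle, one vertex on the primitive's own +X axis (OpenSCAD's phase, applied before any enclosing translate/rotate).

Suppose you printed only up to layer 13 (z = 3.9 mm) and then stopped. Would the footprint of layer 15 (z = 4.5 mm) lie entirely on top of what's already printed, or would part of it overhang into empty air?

entirely on top

Compare the two slices. At z = 3.9: the 10.5×21.5 cube contributes its full rectangle (area 225.75 mm²); the cylinder at (14, 4) is not intersected at this z (z outside [6, 16]); the cube at (3.5, 16) is absent (z outside [5.5, 16]); Combining (union): only the 10.5×21.5 cube is present, so the union is just that shape — area = 225.75 mm²; (whole slice rotated 10° about Z — lengths, areas and connectivity unchanged). At z = 4.5: the cube is present — its section is the full 10.5×21.5 rectangle (area 225.75 mm²); the cylinder at (14, 4) does not reach this height (z outside [6, 16]); the cube at (3.5, 16) does not reach this height (z outside [5.5, 16]); Combining (union): only the 10.5×21.5 cube is present, so the union is just that shape — area = 225.75 mm²; (rotated 10° about Z; rotation is an isometry so areas/perimeters/island counts are preserved). Checking containment: the cross-section at z = 4.5 is a subset of the cross-section at z = 3.9.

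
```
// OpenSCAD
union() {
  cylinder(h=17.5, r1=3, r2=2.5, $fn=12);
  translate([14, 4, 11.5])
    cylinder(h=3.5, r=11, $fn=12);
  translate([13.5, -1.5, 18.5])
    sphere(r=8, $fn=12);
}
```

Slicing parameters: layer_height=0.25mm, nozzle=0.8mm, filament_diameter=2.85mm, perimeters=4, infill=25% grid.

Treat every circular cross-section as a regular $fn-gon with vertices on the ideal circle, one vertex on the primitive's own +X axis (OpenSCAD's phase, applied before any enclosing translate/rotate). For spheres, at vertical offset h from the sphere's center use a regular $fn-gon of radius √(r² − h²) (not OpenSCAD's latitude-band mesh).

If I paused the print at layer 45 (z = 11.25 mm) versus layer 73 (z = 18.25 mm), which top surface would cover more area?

layer 73 (z = 18.25 mm)

Layer 45 (z = 11.25): the cone contributes a regular 12-gon of circumradius 2.679 (interpolated between r1=3 and r2=2.5 at t=0.643) (area = (12/2)·2.679²·sin(360°/12) = 21.52 mm²); the cylinder at (14, 4) is not intersected at this z (z outside [11.5, 15]); the sphere at (13.5, -1.5): section is a regular 12-gon, circumradius = √(r²−h²) = √(8²−7.25²) = 3.382 (area = (12/2)·3.382²·sin(360°/12) = 34.31 mm²); Combining (union): the 2 present regions are separate (no shared area or edge), so areas and boundary lengths simply add and each stays a separate island — area = 55.84 mm². So its area = 55.84 mm². Layer 73 (z = 18.25): the cone is absent (z outside [0, 17.5]); the cylinder at (14, 4) does not reach this height (z outside [11.5, 15]); the sphere at (13.5, -1.5): section is a regular 12-gon, circumradius = √(r²−h²) = √(8²−0.25²) = 7.996 (area = (12/2)·7.996²·sin(360°/12) = 191.81 mm²); Merging all regions: only the r=8 sphere at (13.5, -1.5) is present, so the union is just that shape — area = 191.81 mm². So its area = 191.81 mm². Layer 73 is larger (191.81 vs 55.84 mm²).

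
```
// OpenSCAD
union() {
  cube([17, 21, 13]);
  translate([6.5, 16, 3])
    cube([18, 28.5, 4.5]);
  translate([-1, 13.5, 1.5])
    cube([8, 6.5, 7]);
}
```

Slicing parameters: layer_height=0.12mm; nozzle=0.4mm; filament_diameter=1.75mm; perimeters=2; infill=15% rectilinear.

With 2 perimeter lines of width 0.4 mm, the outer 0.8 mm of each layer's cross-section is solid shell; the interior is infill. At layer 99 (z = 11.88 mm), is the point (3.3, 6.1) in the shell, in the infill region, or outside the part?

At z = 11.88 mm: the 17×21 cube contributes its full rectangle; the cube at (6.5, 16) does not reach this height (z outside [3, 7.5]); the cube at (-1, 13.5) is not intersected at this z (z outside [1.5, 8.5]); Combining (union): only the 17×21 cube is present, so the union is just that shape — 1 connected region. Overall, the cross-section is a single solid region. The nearest boundary edge runs (0.00, 21.00)→(0.00, 0.00); distance from the point to it = 3.30 mm. The point is inside the cross-section and 3.30 mm from the nearest boundary — more than the 0.8 mm shell width (2 × 0.4), so it's in the infill interior.

infill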